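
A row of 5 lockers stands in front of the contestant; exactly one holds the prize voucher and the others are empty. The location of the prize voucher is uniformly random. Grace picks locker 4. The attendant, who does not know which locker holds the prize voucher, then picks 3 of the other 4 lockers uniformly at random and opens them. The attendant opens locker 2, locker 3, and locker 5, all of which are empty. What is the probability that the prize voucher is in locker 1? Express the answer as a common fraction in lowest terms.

1/2

Consider each possible location of the prize voucher in turn.
If it is in either of lockers 1 and 4 (prior 1/5 each): the attendant picks exactly this set with probability 1/4 regardless, and none is the prize; weight (1/5)·(1/4) = 1/20 each.
If it is in any of lockers 2, 3, and 5 (prior 1/5 each): that locker was opened and seen not to hold the prize — ruled out; weight (1/5)·0 = 0 each.
The weights sum to 1/10.
So P(the prize voucher in locker 1 | the attendant opened locker 2, locker 3, and locker 5) = (1/20) / (1/10) = 1/2.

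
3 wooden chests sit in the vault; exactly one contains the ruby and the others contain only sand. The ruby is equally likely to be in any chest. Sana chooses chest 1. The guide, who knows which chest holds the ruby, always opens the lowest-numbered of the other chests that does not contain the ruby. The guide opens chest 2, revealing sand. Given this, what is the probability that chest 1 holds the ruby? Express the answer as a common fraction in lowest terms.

Consider each possible location of the ruby in turn.
If it is in either of chests 1 and 3 (prior 1/3 each): chest 2 is the lowest-numbered option available, probability 1; weight (1/3)·1 = 1/3 each.
If it is in chest 2 (prior 1/3): the guide opened chest 2, so this case is ruled out; weight (1/3)·0 = 0.
The weights sum to 2/3.
So P(the ruby in chest 1 | the guide opened chest 2) = (1/3) / (2/3) = 1/2.

1/2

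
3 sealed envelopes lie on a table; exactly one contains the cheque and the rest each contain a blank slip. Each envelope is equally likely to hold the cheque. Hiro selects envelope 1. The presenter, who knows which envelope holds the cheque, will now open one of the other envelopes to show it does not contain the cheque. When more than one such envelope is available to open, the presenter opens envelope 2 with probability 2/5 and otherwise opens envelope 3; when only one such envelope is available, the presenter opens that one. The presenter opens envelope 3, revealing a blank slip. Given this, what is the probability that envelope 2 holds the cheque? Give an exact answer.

Consider each possible location of the cheque in turn.
If it is in envelope 1 (prior 1/3): envelope 2 is available but not opened, probability 3/5; weight (1/3)·(3/5) = 1/5.
If it is in envelope 2 (prior 1/3): only envelope 3 is available, probability 1; weight (1/3)·1 = 1/3.
If it is in envelope 3 (prior 1/3): the presenter opened envelope 3, so this case is ruled out; weight (1/3)·0 = 0.
The weights sum to 8/15.
So P(the cheque in envelope 2 | the presenter opened envelope 3) = (1/3) / (8/15) = 5/8.

5/8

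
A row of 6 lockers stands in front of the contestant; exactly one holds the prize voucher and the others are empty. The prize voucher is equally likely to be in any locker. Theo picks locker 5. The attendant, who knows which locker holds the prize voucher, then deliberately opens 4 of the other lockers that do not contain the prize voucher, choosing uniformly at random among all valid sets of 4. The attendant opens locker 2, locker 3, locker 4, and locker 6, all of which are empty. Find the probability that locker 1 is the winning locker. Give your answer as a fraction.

5/6

Condition on the true location of the prize voucher.
If it is in locker 1 (prior 1/6): the attendant has no choice, probability 1; weight (1/6)·1 = 1/6.
If it is in any of lockers 2, 3, 4, and 6 (prior 1/6 each): that locker was opened and seen not to hold the prize — ruled out; weight (1/6)·0 = 0 each.
If it is in locker 5 (prior 1/6): the attendant has 5 equally likely choices, so probability 1/5; weight (1/6)·(1/5) = 1/30.
The weights sum to 1/5.
So P(the prize voucher in locker 1 | the attendant opened locker 2, locker 3, locker 4, and locker 6) = (1/6) / (1/5) = 5/6.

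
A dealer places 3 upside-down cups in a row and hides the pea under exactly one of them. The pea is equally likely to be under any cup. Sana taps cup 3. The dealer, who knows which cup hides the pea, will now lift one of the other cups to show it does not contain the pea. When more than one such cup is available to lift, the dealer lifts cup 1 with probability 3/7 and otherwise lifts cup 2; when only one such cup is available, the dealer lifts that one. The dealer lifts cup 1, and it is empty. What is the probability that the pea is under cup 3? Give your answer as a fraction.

3/10

Apply Bayes' rule, conditioning on where the pea actually is.
If it is under cup 1 (prior 1/3): the dealer opened cup 1, so this case is ruled out; weight (1/3)·0 = 0.
If it is under cup 2 (prior 1/3): only cup 1 is available, probability 1; weight (1/3)·1 = 1/3.
If it is under cup 3 (prior 1/3): cup 1 is available, opened with probability 3/7; weight (1/3)·(3/7) = 1/7.
The weights sum to 10/21.
So P(the pea under cup 3 | the dealer opened cup 1) = (1/7) / (10/21) = 3/10.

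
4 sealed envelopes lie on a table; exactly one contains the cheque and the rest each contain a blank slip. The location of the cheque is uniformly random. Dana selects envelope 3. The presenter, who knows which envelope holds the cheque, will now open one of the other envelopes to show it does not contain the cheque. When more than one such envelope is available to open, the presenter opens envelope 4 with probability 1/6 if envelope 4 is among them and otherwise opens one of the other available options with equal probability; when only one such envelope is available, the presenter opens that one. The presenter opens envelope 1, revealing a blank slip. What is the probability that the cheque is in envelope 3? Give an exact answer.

Apply Bayes' rule, conditioning on where the cheque actually is.
If it is in envelope 1 (prior 1/4): the presenter opened envelope 1, so this case is ruled out; weight (1/4)·0 = 0.
If it is in envelope 2 (prior 1/4): envelope 4 is available but not opened, probability 5/6; weight (1/4)·(5/6) = 5/24.
If it is in envelope 3 (prior 1/4): envelope 4 is available but not opened; envelope 1 gets probability (1 − 1/6)/2 = 5/12; weight (1/4)·(5/12) = 5/48.
If it is in envelope 4 (prior 1/4): envelope 4 holds the prize so is unavailable; the presenter chooses uniformly among the 2 others, probability 1/2; weight (1/4)·(1/2) = 1/8.
The weights sum to 7/16.
So P(the cheque in envelope 3 | the presenter opened envelope 1) = (5/48) / (7/16) = 5/21.

5/21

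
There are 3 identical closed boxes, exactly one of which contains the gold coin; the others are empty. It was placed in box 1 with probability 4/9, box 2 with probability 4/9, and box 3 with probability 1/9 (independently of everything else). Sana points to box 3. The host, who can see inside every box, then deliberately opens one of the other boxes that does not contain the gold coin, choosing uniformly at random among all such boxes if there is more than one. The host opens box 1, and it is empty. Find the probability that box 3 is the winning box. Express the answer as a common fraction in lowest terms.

Consider each possible location of the gold coin in turn.
If it is in box 1 (prior 4/9): the host opened box 1, so this case is ruled out; weight (4/9)·0 = 0.
If it is in box 2 (prior 4/9): the host has no choice, probability 1; weight (4/9)·1 = 4/9.
If it is in box 3 (prior 1/9): the host has 2 equally likely choices, so probability 1/2; weight (1/9)·(1/2) = 1/18.
The weights sum to 1/2.
So P(the gold coin in box 3 | the host opened box 1) = (1/18) / (1/2) = 1/9.

1/9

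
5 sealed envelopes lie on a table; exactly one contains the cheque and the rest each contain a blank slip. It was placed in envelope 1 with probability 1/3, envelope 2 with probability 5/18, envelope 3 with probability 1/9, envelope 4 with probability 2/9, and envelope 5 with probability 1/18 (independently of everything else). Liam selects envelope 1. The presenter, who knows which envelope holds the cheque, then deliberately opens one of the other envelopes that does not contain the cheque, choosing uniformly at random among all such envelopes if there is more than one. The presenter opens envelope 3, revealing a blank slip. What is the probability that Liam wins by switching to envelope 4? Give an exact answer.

8/29

Consider each possible location of the cheque in turn.
If it is in envelope 1 (prior 1/3): the presenter has 4 equally likely choices, so probability 1/4; weight (1/3)·(1/4) = 1/12.
If it is in envelope 2 (prior 5/18): the presenter has 3 equally likely choices, so probability 1/3; weight (5/18)·(1/3) = 5/54.
If it is in envelope 3 (prior 1/9): the presenter opened envelope 3, so this case is ruled out; weight (1/9)·0 = 0.
If it is in envelope 4 (prior 2/9): the presenter has 3 equally likely choices, so probability 1/3; weight (2/9)·(1/3) = 2/27.
If it is in envelope 5 (prior 1/18): the presenter has 3 equally likely choices, so probability 1/3; weight (1/18)·(1/3) = 1/54.
The weights sum to 29/108.
So P(the cheque in envelope 4 | the presenter opened envelope 3) = (2/27) / (29/108) = 8/29.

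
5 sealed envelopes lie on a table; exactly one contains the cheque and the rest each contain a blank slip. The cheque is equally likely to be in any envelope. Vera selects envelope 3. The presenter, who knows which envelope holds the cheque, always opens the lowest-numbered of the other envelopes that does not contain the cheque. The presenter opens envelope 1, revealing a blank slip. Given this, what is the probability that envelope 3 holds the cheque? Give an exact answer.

1/4

Apply Bayes' rule, conditioning on where the cheque actually is.
If it is in envelope 1 (prior 1/5): the presenter opened envelope 1, so this case is ruled out; weight (1/5)·0 = 0.
If it is in any of envelopes 2, 3, 4, and 5 (prior 1/5 each): envelope 1 is the lowest-numbered option available, probability 1; weight (1/5)·1 = 1/5 each.
The weights sum to 4/5.
So P(the cheque in envelope 3 | the presenter opened envelope 1) = (1/5) / (4/5) = 1/4.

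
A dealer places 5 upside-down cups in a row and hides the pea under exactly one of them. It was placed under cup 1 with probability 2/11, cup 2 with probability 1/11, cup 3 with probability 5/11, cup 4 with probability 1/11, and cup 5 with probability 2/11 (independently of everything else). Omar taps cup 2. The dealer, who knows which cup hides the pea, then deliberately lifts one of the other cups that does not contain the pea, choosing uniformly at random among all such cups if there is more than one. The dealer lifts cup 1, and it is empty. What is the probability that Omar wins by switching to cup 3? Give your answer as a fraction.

Apply Bayes' rule, conditioning on where the pea actually is.
If it is under cup 1 (prior 2/11): the dealer opened cup 1, so this case is ruled out; weight (2/11)·0 = 0.
If it is under cup 2 (prior 1/11): the dealer has 4 equally likely choices, so probability 1/4; weight (1/11)·(1/4) = 1/44.
If it is under cup 3 (prior 5/11): the dealer has 3 equally likely choices, so probability 1/3; weight (5/11)·(1/3) = 5/33.
If it is under cup 4 (prior 1/11): the dealer has 3 equally likely choices, so probability 1/3; weight (1/11)·(1/3) = 1/33.
If it is under cup 5 (prior 2/11): the dealer has 3 equally likely choices, so probability 1/3; weight (2/11)·(1/3) = 2/33.
The weights sum to 35/132.
So P(the pea under cup 3 | the dealer opened cup 1) = (5/33) / (35/132) = 4/7.

4/7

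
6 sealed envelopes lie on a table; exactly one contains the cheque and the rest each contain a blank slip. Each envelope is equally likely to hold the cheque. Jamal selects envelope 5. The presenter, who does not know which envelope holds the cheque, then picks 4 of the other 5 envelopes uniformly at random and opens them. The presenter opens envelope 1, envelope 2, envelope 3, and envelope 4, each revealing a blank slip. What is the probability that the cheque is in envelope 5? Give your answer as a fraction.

Because the presenter chose which envelopes to open without knowing where the cheque is, the choice is independent of the prize location. Learning that none of the 4 opened envelopes holds the cheque simply rules out those 4 locations and leaves the remaining 2 envelopes still equally likely by symmetry.
So P(the cheque in envelope 5) = 1/2.

1/2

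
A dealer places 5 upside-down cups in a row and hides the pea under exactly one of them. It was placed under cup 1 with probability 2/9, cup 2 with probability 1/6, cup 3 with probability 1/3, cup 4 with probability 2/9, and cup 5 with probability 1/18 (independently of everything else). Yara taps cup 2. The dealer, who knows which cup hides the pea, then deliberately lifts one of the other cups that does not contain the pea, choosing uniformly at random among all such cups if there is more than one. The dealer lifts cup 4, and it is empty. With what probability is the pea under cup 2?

Condition on the true location of the pea.
If it is under cup 1 (prior 2/9): the dealer has 3 equally likely choices, so probability 1/3; weight (2/9)·(1/3) = 2/27.
If it is under cup 2 (prior 1/6): the dealer has 4 equally likely choices, so probability 1/4; weight (1/6)·(1/4) = 1/24.
If it is under cup 3 (prior 1/3): the dealer has 3 equally likely choices, so probability 1/3; weight (1/3)·(1/3) = 1/9.
If it is under cup 4 (prior 2/9): the dealer opened cup 4, so this case is ruled out; weight (2/9)·0 = 0.
If it is under cup 5 (prior 1/18): the dealer has 3 equally likely choices, so probability 1/3; weight (1/18)·(1/3) = 1/54.
The weights sum to 53/216.
So P(the pea under cup 2 | the dealer opened cup 4) = (1/24) / (53/216) = 9/53.

9/53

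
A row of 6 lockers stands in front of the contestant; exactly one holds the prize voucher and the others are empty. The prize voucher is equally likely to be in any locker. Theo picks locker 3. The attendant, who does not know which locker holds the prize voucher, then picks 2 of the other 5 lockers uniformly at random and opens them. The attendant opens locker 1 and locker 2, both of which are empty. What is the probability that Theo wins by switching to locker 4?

1/4

Condition on the true location of the prize voucher.
If it is in either of lockers 1 and 2 (prior 1/6 each): that locker was opened and seen not to hold the prize — ruled out; weight (1/6)·0 = 0 each.
If it is in any of lockers 3, 4, 5, and 6 (prior 1/6 each): the attendant picks exactly this set with probability 1/10 regardless, and none is the prize; weight (1/6)·(1/10) = 1/60 each.
The weights sum to 1/15.
So P(the prize voucher in locker 4 | the attendant opened locker 1 and locker 2) = (1/60) / (1/15) = 1/4.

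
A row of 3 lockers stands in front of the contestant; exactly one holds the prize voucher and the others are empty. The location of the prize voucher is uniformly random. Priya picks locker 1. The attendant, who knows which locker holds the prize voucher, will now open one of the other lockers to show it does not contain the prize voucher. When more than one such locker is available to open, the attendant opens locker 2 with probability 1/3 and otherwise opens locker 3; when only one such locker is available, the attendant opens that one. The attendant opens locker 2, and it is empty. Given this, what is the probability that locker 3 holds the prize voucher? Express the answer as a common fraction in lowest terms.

Apply Bayes' rule, conditioning on where the prize voucher actually is.
If it is in locker 1 (prior 1/3): locker 2 is available, opened with probability 1/3; weight (1/3)·(1/3) = 1/9.
If it is in locker 2 (prior 1/3): the attendant opened locker 2, so this case is ruled out; weight (1/3)·0 = 0.
If it is in locker 3 (prior 1/3): only locker 2 is available, probability 1; weight (1/3)·1 = 1/3.
The weights sum to 4/9.
So P(the prize voucher in locker 3 | the attendant opened locker 2) = (1/3) / (4/9) = 3/4.

3/4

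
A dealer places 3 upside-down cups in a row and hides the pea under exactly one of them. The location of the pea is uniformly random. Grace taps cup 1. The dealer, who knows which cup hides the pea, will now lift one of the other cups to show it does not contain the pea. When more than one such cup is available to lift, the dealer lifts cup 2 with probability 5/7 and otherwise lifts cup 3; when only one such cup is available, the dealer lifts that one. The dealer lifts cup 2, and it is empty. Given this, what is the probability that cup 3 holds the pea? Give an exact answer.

7/12

Apply Bayes' rule, conditioning on where the pea actually is.
If it is under cup 1 (prior 1/3): cup 2 is available, opened with probability 5/7; weight (1/3)·(5/7) = 5/21.
If it is under cup 2 (prior 1/3): the dealer opened cup 2, so this case is ruled out; weight (1/3)·0 = 0.
If it is under cup 3 (prior 1/3): only cup 2 is available, probability 1; weight (1/3)·1 = 1/3.
The weights sum to 4/7.
So P(the pea under cup 3 | the dealer opened cup 2) = (1/3) / (4/7) = 7/12.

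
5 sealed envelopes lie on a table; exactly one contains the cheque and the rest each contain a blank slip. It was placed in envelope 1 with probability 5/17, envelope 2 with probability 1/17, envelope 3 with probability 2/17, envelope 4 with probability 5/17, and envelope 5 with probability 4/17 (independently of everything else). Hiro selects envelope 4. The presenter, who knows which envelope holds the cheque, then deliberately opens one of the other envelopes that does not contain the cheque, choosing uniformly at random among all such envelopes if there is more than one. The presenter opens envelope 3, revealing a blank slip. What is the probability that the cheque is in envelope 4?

3/11

Apply Bayes' rule, conditioning on where the cheque actually is.
If it is in envelope 1 (prior 5/17): the presenter has 3 equally likely choices, so probability 1/3; weight (5/17)·(1/3) = 5/51.
If it is in envelope 2 (prior 1/17): the presenter has 3 equally likely choices, so probability 1/3; weight (1/17)·(1/3) = 1/51.
If it is in envelope 3 (prior 2/17): the presenter opened envelope 3, so this case is ruled out; weight (2/17)·0 = 0.
If it is in envelope 4 (prior 5/17): the presenter has 4 equally likely choices, so probability 1/4; weight (5/17)·(1/4) = 5/68.
If it is in envelope 5 (prior 4/17): the presenter has 3 equally likely choices, so probability 1/3; weight (4/17)·(1/3) = 4/51.
The weights sum to 55/204.
So P(the cheque in envelope 4 | the presenter opened envelope 3) = (5/68) / (55/204) = 3/11.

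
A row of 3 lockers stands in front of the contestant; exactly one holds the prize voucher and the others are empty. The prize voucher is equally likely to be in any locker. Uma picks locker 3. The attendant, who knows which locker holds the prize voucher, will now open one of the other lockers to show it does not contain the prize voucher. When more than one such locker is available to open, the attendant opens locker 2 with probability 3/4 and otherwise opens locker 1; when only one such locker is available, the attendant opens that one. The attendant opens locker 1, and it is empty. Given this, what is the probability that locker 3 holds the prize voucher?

1/5

Consider each possible location of the prize voucher in turn.
If it is in locker 1 (prior 1/3): the attendant opened locker 1, so this case is ruled out; weight (1/3)·0 = 0.
If it is in locker 2 (prior 1/3): only locker 1 is available, probability 1; weight (1/3)·1 = 1/3.
If it is in locker 3 (prior 1/3): locker 2 is available but not opened, probability 1/4; weight (1/3)·(1/4) = 1/12.
The weights sum to 5/12.
So P(the prize voucher in locker 3 | the attendant opened locker 1) = (1/12) / (5/12) = 1/5.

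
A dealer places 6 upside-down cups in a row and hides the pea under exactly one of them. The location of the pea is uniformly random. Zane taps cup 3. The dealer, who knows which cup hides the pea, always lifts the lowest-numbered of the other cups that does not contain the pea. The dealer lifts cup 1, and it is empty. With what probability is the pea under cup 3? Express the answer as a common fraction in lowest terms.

1/5

Consider each possible location of the pea in turn.
If it is under cup 1 (prior 1/6): the dealer opened cup 1, so this case is ruled out; weight (1/6)·0 = 0.
If it is under any of cups 2, 3, 4, 5, and 6 (prior 1/6 each): cup 1 is the lowest-numbered option available, probability 1; weight (1/6)·1 = 1/6 each.
The weights sum to 5/6.
So P(the pea under cup 3 | the dealer opened cup 1) = (1/6) / (5/6) = 1/5.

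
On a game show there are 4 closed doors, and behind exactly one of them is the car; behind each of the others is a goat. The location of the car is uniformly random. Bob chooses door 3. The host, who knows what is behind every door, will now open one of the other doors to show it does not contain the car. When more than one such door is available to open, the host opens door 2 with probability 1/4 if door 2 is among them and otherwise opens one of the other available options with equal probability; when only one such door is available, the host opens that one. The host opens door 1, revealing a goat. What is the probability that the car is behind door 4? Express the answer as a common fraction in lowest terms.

6/13

Consider each possible location of the car in turn.
If it is behind door 1 (prior 1/4): the host opened door 1, so this case is ruled out; weight (1/4)·0 = 0.
If it is behind door 2 (prior 1/4): door 2 holds the prize so is unavailable; the host chooses uniformly among the 2 others, probability 1/2; weight (1/4)·(1/2) = 1/8.
If it is behind door 3 (prior 1/4): door 2 is available but not opened; door 1 gets probability (1 − 1/4)/2 = 3/8; weight (1/4)·(3/8) = 3/32.
If it is behind door 4 (prior 1/4): door 2 is available but not opened, probability 3/4; weight (1/4)·(3/4) = 3/16.
The weights sum to 13/32.
So P(the car behind door 4 | the host opened door 1) = (3/16) / (13/32) = 6/13.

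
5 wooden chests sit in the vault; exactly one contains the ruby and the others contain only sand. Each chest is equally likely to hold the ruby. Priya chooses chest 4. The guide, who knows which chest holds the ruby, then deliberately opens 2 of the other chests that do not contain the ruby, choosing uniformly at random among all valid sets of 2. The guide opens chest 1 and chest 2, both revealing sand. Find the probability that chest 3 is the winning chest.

Apply Bayes' rule, conditioning on where the ruby actually is.
If it is in either of chests 1 and 2 (prior 1/5 each): that chest was opened and seen not to hold the prize — ruled out; weight (1/5)·0 = 0 each.
If it is in either of chests 3 and 5 (prior 1/5 each): the guide has 3 equally likely choices, so probability 1/3; weight (1/5)·(1/3) = 1/15 each.
If it is in chest 4 (prior 1/5): the guide has 6 equally likely choices, so probability 1/6; weight (1/5)·(1/6) = 1/30.
The weights sum to 1/6.
So P(the ruby in chest 3 | the guide opened chest 1 and chest 2) = (1/15) / (1/6) = 2/5.

2/5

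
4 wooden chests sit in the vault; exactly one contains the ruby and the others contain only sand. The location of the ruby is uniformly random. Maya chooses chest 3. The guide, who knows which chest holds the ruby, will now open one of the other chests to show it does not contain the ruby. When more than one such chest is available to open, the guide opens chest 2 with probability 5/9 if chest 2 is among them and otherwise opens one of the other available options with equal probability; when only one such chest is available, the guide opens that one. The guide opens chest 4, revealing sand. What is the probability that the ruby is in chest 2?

Consider each possible location of the ruby in turn.
If it is in chest 1 (prior 1/4): chest 2 is available but not opened, probability 4/9; weight (1/4)·(4/9) = 1/9.
If it is in chest 2 (prior 1/4): chest 2 holds the prize so is unavailable; the guide chooses uniformly among the 2 others, probability 1/2; weight (1/4)·(1/2) = 1/8.
If it is in chest 3 (prior 1/4): chest 2 is available but not opened; chest 4 gets probability (1 − 5/9)/2 = 2/9; weight (1/4)·(2/9) = 1/18.
If it is in chest 4 (prior 1/4): the guide opened chest 4, so this case is ruled out; weight (1/4)·0 = 0.
The weights sum to 7/24.
So P(the ruby in chest 2 | the guide opened chest 4) = (1/8) / (7/24) = 3/7.

3/7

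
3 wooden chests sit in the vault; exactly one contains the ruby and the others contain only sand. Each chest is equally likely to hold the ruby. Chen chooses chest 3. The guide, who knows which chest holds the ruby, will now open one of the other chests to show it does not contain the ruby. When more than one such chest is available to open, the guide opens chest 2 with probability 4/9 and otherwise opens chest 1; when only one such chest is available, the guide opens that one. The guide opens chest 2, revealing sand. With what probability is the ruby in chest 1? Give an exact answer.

Consider each possible location of the ruby in turn.
If it is in chest 1 (prior 1/3): only chest 2 is available, probability 1; weight (1/3)·1 = 1/3.
If it is in chest 2 (prior 1/3): the guide opened chest 2, so this case is ruled out; weight (1/3)·0 = 0.
If it is in chest 3 (prior 1/3): chest 2 is available, opened with probability 4/9; weight (1/3)·(4/9) = 4/27.
The weights sum to 13/27.
So P(the ruby in chest 1 | the guide opened chest 2) = (1/3) / (13/27) = 9/13.

9/13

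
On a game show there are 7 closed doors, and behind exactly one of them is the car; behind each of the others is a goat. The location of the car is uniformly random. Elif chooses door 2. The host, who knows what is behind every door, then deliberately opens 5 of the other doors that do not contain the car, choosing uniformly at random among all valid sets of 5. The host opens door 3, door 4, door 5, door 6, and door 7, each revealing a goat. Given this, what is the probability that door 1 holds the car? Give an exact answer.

6/7

Condition on the true location of the car.
If it is behind door 1 (prior 1/7): the host has no choice, probability 1; weight (1/7)·1 = 1/7.
If it is behind door 2 (prior 1/7): the host has 6 equally likely choices, so probability 1/6; weight (1/7)·(1/6) = 1/42.
If it is behind any of doors 3, 4, 5, 6, and 7 (prior 1/7 each): that door was opened and seen not to hold the prize — ruled out; weight (1/7)·0 = 0 each.
The weights sum to 1/6.
So P(the car behind door 1 | the host opened door 3, door 4, door 5, door 6, and door 7) = (1/7) / (1/6) = 6/7.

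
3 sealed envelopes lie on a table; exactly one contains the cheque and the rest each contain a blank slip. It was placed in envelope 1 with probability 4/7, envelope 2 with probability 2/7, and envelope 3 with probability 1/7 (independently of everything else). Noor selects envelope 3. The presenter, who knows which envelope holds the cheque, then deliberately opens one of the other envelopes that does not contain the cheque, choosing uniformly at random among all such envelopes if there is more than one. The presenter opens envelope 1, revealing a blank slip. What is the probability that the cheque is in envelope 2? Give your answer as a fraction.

Condition on the true location of the cheque.
If it is in envelope 1 (prior 4/7): the presenter opened envelope 1, so this case is ruled out; weight (4/7)·0 = 0.
If it is in envelope 2 (prior 2/7): the presenter has no choice, probability 1; weight (2/7)·1 = 2/7.
If it is in envelope 3 (prior 1/7): the presenter has 2 equally likely choices, so probability 1/2; weight (1/7)·(1/2) = 1/14.
The weights sum to 5/14.
So P(the cheque in envelope 2 | the presenter opened envelope 1) = (2/7) / (5/14) = 4/5.

4/5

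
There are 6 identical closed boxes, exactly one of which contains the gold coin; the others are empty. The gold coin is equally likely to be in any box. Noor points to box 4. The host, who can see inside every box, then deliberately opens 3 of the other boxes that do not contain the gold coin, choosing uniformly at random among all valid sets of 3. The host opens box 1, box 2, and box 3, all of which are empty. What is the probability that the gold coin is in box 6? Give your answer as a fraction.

5/12

Apply Bayes' rule, conditioning on where the gold coin actually is.
If it is in any of boxes 1, 2, and 3 (prior 1/6 each): that box was opened and seen not to hold the prize — ruled out; weight (1/6)·0 = 0 each.
If it is in box 4 (prior 1/6): the host has 10 equally likely choices, so probability 1/10; weight (1/6)·(1/10) = 1/60.
If it is in either of boxes 5 and 6 (prior 1/6 each): the host has 4 equally likely choices, so probability 1/4; weight (1/6)·(1/4) = 1/24 each.
The weights sum to 1/10.
So P(the gold coin in box 6 | the host opened box 1, box 2, and box 3) = (1/24) / (1/10) = 5/12.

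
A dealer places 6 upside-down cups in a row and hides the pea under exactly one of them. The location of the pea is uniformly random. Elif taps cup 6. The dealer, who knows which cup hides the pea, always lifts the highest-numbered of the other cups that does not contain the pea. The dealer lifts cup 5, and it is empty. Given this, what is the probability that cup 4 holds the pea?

1/5

Condition on the true location of the pea.
If it is under any of cups 1, 2, 3, 4, and 6 (prior 1/6 each): cup 5 is the highest-numbered option available, probability 1; weight (1/6)·1 = 1/6 each.
If it is under cup 5 (prior 1/6): the dealer opened cup 5, so this case is ruled out; weight (1/6)·0 = 0.
The weights sum to 5/6.
So P(the pea under cup 4 | the dealer opened cup 5) = (1/6) / (5/6) = 1/5.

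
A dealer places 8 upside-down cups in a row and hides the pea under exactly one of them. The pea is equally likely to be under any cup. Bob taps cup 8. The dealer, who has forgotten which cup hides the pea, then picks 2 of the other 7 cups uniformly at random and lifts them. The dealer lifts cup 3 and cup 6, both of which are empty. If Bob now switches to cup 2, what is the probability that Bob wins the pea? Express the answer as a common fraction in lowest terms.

Consider each possible location of the pea in turn.
If it is under any of cups 1, 2, 4, 5, 7, and 8 (prior 1/8 each): the dealer picks exactly this set with probability 1/21 regardless, and none is the prize; weight (1/8)·(1/21) = 1/168 each.
If it is under either of cups 3 and 6 (prior 1/8 each): that cup was opened and seen not to hold the prize — ruled out; weight (1/8)·0 = 0 each.
The weights sum to 1/28.
So P(the pea under cup 2 | the dealer opened cup 3 and cup 6) = (1/168) / (1/28) = 1/6.

1/6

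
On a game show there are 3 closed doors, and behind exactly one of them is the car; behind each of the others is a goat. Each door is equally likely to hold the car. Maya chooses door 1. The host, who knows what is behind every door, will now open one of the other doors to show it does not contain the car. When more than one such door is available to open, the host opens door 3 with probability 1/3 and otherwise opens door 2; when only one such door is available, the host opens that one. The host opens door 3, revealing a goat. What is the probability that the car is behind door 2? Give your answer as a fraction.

Consider each possible location of the car in turn.
If it is behind door 1 (prior 1/3): door 3 is available, opened with probability 1/3; weight (1/3)·(1/3) = 1/9.
If it is behind door 2 (prior 1/3): only door 3 is available, probability 1; weight (1/3)·1 = 1/3.
If it is behind door 3 (prior 1/3): the host opened door 3, so this case is ruled out; weight (1/3)·0 = 0.
The weights sum to 4/9.
So P(the car behind door 2 | the host opened door 3) = (1/3) / (4/9) = 3/4.

3/4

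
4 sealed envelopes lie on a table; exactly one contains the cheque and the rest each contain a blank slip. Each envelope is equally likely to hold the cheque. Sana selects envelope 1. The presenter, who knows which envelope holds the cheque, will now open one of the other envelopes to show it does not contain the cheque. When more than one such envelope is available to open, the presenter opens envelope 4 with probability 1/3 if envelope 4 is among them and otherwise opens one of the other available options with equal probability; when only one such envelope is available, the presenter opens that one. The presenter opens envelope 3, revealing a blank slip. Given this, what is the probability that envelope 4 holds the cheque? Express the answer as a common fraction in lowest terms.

1/3

Apply Bayes' rule, conditioning on where the cheque actually is.
If it is in envelope 1 (prior 1/4): envelope 4 is available but not opened; envelope 3 gets probability (1 − 1/3)/2 = 1/3; weight (1/4)·(1/3) = 1/12.
If it is in envelope 2 (prior 1/4): envelope 4 is available but not opened, probability 2/3; weight (1/4)·(2/3) = 1/6.
If it is in envelope 3 (prior 1/4): the presenter opened envelope 3, so this case is ruled out; weight (1/4)·0 = 0.
If it is in envelope 4 (prior 1/4): envelope 4 holds the prize so is unavailable; the presenter chooses uniformly among the 2 others, probability 1/2; weight (1/4)·(1/2) = 1/8.
The weights sum to 3/8.
So P(the cheque in envelope 4 | the presenter opened envelope 3) = (1/8) / (3/8) = 1/3.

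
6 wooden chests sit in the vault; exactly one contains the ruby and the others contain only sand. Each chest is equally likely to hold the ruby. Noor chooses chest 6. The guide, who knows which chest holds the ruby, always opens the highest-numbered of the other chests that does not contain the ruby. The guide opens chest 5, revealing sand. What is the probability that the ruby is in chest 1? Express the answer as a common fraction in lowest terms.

Apply Bayes' rule, conditioning on where the ruby actually is.
If it is in any of chests 1, 2, 3, 4, and 6 (prior 1/6 each): chest 5 is the highest-numbered option available, probability 1; weight (1/6)·1 = 1/6 each.
If it is in chest 5 (prior 1/6): the guide opened chest 5, so this case is ruled out; weight (1/6)·0 = 0.
The weights sum to 5/6.
So P(the ruby in chest 1 | the guide opened chest 5) = (1/6) / (5/6) = 1/5.

1/5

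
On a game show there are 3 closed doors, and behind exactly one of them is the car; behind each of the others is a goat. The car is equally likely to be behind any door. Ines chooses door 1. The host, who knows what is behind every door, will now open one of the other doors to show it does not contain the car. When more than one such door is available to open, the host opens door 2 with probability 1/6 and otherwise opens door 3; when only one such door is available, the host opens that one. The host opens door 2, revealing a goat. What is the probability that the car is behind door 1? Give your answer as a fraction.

Apply Bayes' rule, conditioning on where the car actually is.
If it is behind door 1 (prior 1/3): door 2 is available, opened with probability 1/6; weight (1/3)·(1/6) = 1/18.
If it is behind door 2 (prior 1/3): the host opened door 2, so this case is ruled out; weight (1/3)·0 = 0.
If it is behind door 3 (prior 1/3): only door 2 is available, probability 1; weight (1/3)·1 = 1/3.
The weights sum to 7/18.
So P(the car behind door 1 | the host opened door 2) = (1/18) / (7/18) = 1/7.

1/7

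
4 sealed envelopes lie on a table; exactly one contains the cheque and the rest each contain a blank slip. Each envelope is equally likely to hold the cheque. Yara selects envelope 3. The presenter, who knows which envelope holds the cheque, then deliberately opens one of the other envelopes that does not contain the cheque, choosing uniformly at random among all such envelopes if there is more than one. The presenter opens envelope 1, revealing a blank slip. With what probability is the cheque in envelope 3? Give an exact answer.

1/4

Apply Bayes' rule, conditioning on where the cheque actually is.
If it is in envelope 1 (prior 1/4): the presenter opened envelope 1, so this case is ruled out; weight (1/4)·0 = 0.
If it is in either of envelopes 2 and 4 (prior 1/4 each): the presenter has 2 equally likely choices, so probability 1/2; weight (1/4)·(1/2) = 1/8 each.
If it is in envelope 3 (prior 1/4): the presenter has 3 equally likely choices, so probability 1/3; weight (1/4)·(1/3) = 1/12.
The weights sum to 1/3.
So P(the cheque in envelope 3 | the presenter opened envelope 1) = (1/12) / (1/3) = 1/4.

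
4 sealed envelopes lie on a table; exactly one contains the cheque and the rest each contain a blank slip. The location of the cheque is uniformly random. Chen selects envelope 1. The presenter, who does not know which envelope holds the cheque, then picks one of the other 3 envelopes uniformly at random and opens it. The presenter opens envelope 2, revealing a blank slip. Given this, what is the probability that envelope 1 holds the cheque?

Condition on the true location of the cheque.
If it is in any of envelopes 1, 3, and 4 (prior 1/4 each): the presenter picks envelope 2 with probability 1/3 regardless, and it is not the prize; weight (1/4)·(1/3) = 1/12 each.
If it is in envelope 2 (prior 1/4): the presenter opened envelope 2, so this case is ruled out; weight (1/4)·0 = 0.
The weights sum to 1/4.
So P(the cheque in envelope 1 | the presenter opened envelope 2) = (1/12) / (1/4) = 1/3.

1/3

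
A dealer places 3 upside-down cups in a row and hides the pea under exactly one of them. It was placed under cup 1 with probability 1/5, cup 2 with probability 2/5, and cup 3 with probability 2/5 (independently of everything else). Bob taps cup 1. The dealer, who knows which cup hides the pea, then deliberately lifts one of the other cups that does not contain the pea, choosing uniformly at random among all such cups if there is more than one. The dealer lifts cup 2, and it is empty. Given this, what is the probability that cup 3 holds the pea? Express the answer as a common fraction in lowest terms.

4/5

Consider each possible location of the pea in turn.
If it is under cup 1 (prior 1/5): the dealer has 2 equally likely choices, so probability 1/2; weight (1/5)·(1/2) = 1/10.
If it is under cup 2 (prior 2/5): the dealer opened cup 2, so this case is ruled out; weight (2/5)·0 = 0.
If it is under cup 3 (prior 2/5): the dealer has no choice, probability 1; weight (2/5)·1 = 2/5.
The weights sum to 1/2.
So P(the pea under cup 3 | the dealer opened cup 2) = (2/5) / (1/2) = 4/5.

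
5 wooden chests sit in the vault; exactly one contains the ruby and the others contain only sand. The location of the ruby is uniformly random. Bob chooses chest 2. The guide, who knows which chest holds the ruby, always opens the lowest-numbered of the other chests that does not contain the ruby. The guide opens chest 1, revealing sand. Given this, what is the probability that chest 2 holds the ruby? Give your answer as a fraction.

Apply Bayes' rule, conditioning on where the ruby actually is.
If it is in chest 1 (prior 1/5): the guide opened chest 1, so this case is ruled out; weight (1/5)·0 = 0.
If it is in any of chests 2, 3, 4, and 5 (prior 1/5 each): chest 1 is the lowest-numbered option available, probability 1; weight (1/5)·1 = 1/5 each.
The weights sum to 4/5.
So P(the ruby in chest 2 | the guide opened chest 1) = (1/5) / (4/5) = 1/4.

1/4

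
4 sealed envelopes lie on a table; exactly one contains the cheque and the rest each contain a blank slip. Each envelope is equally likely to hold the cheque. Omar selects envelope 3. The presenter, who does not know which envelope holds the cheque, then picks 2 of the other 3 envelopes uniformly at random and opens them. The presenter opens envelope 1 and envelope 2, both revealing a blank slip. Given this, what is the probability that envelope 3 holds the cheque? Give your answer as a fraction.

1/2

Condition on the true location of the cheque.
If it is in either of envelopes 1 and 2 (prior 1/4 each): that envelope was opened and seen not to hold the prize — ruled out; weight (1/4)·0 = 0 each.
If it is in either of envelopes 3 and 4 (prior 1/4 each): the presenter picks exactly this set with probability 1/3 regardless, and none is the prize; weight (1/4)·(1/3) = 1/12 each.
The weights sum to 1/6.
So P(the cheque in envelope 3 | the presenter opened envelope 1 and envelope 2) = (1/12) / (1/6) = 1/2.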